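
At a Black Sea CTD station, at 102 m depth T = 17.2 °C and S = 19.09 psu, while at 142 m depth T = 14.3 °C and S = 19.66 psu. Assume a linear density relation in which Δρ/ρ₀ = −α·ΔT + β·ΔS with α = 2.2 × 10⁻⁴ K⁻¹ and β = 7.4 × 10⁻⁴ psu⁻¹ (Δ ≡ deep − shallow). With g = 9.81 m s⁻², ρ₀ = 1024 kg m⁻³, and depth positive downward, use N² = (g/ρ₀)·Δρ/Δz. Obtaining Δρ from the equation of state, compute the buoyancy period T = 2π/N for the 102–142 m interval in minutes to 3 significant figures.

ΔT = -2.9 K, ΔS = +0.57 psu (deep − shallow).
Δρ/ρ₀ = −αΔT + βΔS = 6.38 × 10⁻⁴ + 4.218 × 10⁻⁴ = 1.0598 × 10⁻³, so Δρ ≈ 1.085 kg m⁻³.
N² = (g/ρ₀)·Δρ/Δz = g·(Δρ/ρ₀)/Δz = 9.81 × 1.0598 × 10⁻³ / 40 = 2.5992 × 10⁻⁴ s⁻².
N = √(2.5992 × 10⁻⁴) = 0.016122 rad s⁻¹ → T = 2π/N = 389.73 s = 6.4955 min ≈ 6.50 min.

6.50 min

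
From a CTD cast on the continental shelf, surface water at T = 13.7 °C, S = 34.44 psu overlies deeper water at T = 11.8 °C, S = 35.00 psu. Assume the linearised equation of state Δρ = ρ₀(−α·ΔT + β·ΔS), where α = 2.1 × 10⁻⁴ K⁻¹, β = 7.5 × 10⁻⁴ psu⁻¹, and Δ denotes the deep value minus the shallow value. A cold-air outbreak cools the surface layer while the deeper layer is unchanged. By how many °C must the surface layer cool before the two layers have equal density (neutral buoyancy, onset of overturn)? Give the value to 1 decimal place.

3.9 °C

Neutral buoyancy requires Δρ = 0, i.e. −α(T_deep − T_surf′) + β(S_deep − S_surf) = 0.
T_surf′ = T_deep − (β/α)·ΔS = 11.8 − (7.5 × 10⁻⁴/2.1 × 10⁻⁴)·(+0.56) = 9.800 °C.
Cooling required: 13.7 − (9.800) = 3.900 °C.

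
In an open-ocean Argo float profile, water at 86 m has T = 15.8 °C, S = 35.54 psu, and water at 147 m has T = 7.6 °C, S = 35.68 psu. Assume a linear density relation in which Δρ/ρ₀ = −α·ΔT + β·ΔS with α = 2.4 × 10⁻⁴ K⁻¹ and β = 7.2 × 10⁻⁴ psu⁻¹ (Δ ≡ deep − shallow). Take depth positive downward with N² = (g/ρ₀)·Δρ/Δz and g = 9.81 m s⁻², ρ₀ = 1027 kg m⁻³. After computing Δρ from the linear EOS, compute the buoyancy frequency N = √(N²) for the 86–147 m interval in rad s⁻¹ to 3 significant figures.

ΔT = -8.2 K, ΔS = +0.14 psu (deep − shallow).
Δρ/ρ₀ = −αΔT + βΔS = 1.968 × 10⁻³ + 1.008 × 10⁻⁴ = 2.0688 × 10⁻³, so Δρ ≈ 2.125 kg m⁻³.
N² = (g/ρ₀)·Δρ/Δz = g·(Δρ/ρ₀)/Δz = 9.81 × 2.0688 × 10⁻³ / 61 = 3.3270 × 10⁻⁴ s⁻².
N = √(3.3270 × 10⁻⁴) = 0.018240 rad s⁻¹ ≈ 0.0182 rad s⁻¹.

0.0182 rad s⁻¹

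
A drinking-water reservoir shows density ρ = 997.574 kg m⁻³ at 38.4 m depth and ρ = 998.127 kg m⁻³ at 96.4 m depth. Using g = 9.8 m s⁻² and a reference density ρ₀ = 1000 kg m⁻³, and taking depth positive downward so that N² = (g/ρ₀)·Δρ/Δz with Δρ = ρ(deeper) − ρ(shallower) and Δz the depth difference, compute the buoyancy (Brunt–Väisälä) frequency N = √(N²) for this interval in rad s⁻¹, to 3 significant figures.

Δρ = 998.127 − 997.574 = 0.553 kg m⁻³ over Δz = 96.4 − 38.4 = 58 m.
N² = (9.8/1000) × (0.553/58) = 9.3438 × 10⁻⁵ s⁻².
N = √(9.3438 × 10⁻⁵) = 9.6663 × 10⁻³ rad s⁻¹ ≈ 9.67 × 10⁻³ rad s⁻¹.
N² > 0, so the interval is statically stable.

9.67 × 10⁻³ rad s⁻¹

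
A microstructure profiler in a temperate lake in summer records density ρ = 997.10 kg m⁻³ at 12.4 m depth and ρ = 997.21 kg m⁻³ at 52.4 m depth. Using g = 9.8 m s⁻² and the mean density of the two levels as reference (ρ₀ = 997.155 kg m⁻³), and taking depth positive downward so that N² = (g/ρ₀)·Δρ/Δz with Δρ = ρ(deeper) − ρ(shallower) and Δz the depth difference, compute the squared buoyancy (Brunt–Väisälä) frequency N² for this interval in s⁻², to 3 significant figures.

Δρ = 997.21 − 997.10 = 0.11 kg m⁻³ over Δz = 52.4 − 12.4 = 40 m.
N² = (9.8/997.155) × (0.11/40) = 2.7027 × 10⁻⁵ s⁻² ≈ 2.70 × 10⁻⁵ s⁻².

2.70 × 10⁻⁵ s⁻²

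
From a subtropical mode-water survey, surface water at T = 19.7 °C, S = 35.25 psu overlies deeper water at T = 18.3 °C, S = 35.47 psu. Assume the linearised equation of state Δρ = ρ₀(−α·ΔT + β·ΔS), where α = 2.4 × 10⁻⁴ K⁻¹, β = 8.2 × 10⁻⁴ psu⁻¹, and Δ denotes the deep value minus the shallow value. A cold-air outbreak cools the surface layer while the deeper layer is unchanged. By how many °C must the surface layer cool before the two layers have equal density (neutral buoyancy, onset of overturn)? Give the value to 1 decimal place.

Neutral buoyancy requires Δρ = 0, i.e. −α(T_deep − T_surf′) + β(S_deep − S_surf) = 0.
T_surf′ = T_deep − (β/α)·ΔS = 18.3 − (8.2 × 10⁻⁴/2.4 × 10⁻⁴)·(+0.22) = 17.548 °C.
Cooling required: 19.7 − (17.548) = 2.152 °C.

2.2 °C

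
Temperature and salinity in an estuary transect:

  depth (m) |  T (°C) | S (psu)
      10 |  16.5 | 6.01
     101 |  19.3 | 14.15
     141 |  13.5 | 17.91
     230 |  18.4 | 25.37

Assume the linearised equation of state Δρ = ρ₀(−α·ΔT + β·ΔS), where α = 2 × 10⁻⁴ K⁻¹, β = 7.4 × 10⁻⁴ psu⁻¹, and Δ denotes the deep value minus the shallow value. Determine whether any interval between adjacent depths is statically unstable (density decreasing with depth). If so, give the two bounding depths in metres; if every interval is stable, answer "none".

Evaluate Δρ/ρ₀ = −αΔT + βΔS across each adjacent pair:
  10–101 m: −αΔT+βΔS = −(2 × 10⁻⁴)(+2.8)+(7.4 × 10⁻⁴)(+8.14) = 5.5 × 10⁻³ → stable
  101–141 m: −αΔT+βΔS = −(2 × 10⁻⁴)(-5.8)+(7.4 × 10⁻⁴)(+3.76) = 3.9 × 10⁻³ → stable
  141–230 m: −αΔT+βΔS = −(2 × 10⁻⁴)(+4.9)+(7.4 × 10⁻⁴)(+7.46) = 4.5 × 10⁻³ → stable
Every interval has Δρ > 0: the column is stably stratified throughout.

none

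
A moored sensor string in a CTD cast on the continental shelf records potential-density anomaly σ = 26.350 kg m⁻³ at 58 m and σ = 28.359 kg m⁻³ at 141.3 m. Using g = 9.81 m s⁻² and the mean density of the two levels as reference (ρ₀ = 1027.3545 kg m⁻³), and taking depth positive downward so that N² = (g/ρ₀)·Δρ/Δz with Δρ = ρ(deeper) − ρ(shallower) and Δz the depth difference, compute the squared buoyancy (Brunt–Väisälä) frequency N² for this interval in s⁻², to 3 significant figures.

Δρ = 1028.359 − 1026.350 = 2.009 kg m⁻³ over Δz = 141.3 − 58 = 83.3 m.
N² = (9.81/1027.3545) × (2.009/83.3) = 2.3029 × 10⁻⁴ s⁻² ≈ 2.30 × 10⁻⁴ s⁻².

2.30 × 10⁻⁴ s⁻²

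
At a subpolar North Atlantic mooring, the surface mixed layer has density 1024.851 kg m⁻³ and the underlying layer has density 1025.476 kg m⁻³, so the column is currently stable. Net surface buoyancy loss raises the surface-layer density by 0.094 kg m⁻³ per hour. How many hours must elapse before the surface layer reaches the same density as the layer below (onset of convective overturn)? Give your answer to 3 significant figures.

6.65 hours

Density deficit of the surface layer: 1025.476 − 1024.851 = 0.625 kg m⁻³.
Required change = 0.625 / 0.094 = 6.65 hours.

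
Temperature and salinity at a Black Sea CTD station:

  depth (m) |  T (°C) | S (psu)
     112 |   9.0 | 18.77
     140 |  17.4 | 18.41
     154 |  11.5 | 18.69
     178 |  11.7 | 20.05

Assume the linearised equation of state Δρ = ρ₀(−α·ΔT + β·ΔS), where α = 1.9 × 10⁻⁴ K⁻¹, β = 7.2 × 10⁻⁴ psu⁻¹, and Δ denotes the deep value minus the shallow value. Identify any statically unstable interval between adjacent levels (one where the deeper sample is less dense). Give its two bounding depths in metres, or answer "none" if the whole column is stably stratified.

112–140 m

Evaluate Δρ/ρ₀ = −αΔT + βΔS across each adjacent pair:
  112–140 m: −αΔT+βΔS = −(1.9 × 10⁻⁴)(+8.4)+(7.2 × 10⁻⁴)(-0.36) = -1.9 × 10⁻³ → UNSTABLE
  140–154 m: −αΔT+βΔS = −(1.9 × 10⁻⁴)(-5.9)+(7.2 × 10⁻⁴)(+0.28) = 1.3 × 10⁻³ → stable
  154–178 m: −αΔT+βΔS = −(1.9 × 10⁻⁴)(+0.2)+(7.2 × 10⁻⁴)(+1.36) = 9.4 × 10⁻⁴ → stable
The 112–140 m interval has Δρ < 0: lighter water underlies denser water.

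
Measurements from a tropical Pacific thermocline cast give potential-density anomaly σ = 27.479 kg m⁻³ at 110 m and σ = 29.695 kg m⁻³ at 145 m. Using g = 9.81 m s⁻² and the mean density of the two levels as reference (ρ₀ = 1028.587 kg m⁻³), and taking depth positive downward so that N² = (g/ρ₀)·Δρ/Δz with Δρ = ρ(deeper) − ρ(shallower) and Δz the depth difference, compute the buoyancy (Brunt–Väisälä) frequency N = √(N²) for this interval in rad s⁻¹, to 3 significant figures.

Δρ = 1029.695 − 1027.479 = 2.216 kg m⁻³ over Δz = 145 − 110 = 35 m.
N² = (9.81/1028.587) × (2.216/35) = 6.0385 × 10⁻⁴ s⁻².
N = √(6.0385 × 10⁻⁴) = 0.024573 rad s⁻¹ ≈ 0.0246 rad s⁻¹.
N² > 0, so the interval is statically stable.

0.0246 rad s⁻¹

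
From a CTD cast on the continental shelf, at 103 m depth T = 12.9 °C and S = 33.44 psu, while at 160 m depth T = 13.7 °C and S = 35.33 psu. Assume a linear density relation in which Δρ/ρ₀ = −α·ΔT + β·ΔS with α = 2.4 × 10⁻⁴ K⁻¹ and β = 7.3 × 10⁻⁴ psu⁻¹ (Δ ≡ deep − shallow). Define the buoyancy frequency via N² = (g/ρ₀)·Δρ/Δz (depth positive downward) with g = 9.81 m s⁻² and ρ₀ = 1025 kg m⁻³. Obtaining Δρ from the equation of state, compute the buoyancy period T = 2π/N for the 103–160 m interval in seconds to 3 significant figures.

ΔT = +0.8 K, ΔS = +1.89 psu (deep − shallow).
Δρ/ρ₀ = −αΔT + βΔS = -1.92 × 10⁻⁴ + 1.3797 × 10⁻³ = 1.1877 × 10⁻³, so Δρ ≈ 1.217 kg m⁻³.
N² = (g/ρ₀)·Δρ/Δz = g·(Δρ/ρ₀)/Δz = 9.81 × 1.1877 × 10⁻³ / 57 = 2.0441 × 10⁻⁴ s⁻².
N = √(2.0441 × 10⁻⁴) = 0.014297 rad s⁻¹ → T = 2π/N = 439.48 s ≈ 439 s.

439 s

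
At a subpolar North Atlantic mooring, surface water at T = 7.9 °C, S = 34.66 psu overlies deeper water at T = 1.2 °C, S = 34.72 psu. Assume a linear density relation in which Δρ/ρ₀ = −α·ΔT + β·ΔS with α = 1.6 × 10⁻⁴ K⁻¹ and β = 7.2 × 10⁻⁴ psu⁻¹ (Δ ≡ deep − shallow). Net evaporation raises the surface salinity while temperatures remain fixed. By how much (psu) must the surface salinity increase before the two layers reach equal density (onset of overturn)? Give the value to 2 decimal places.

1.55 psu

Neutral buoyancy requires −α(T_deep − T_surf) + β(S_deep − S_surf′) = 0.
S_surf′ = S_deep − (α/β)·ΔT = 34.72 − (1.6 × 10⁻⁴/7.2 × 10⁻⁴)·(-6.7) = 36.2089 psu.
Increase required: 36.2089 − 34.66 = 1.5489 psu.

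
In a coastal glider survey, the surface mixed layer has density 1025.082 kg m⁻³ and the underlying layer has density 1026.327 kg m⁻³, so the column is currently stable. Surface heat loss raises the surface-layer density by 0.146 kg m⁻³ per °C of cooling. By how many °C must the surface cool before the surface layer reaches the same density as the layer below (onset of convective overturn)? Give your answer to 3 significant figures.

Density deficit of the surface layer: 1026.327 − 1025.082 = 1.245 kg m⁻³.
Required change = 1.245 / 0.146 = 8.53 °C.

8.53 °C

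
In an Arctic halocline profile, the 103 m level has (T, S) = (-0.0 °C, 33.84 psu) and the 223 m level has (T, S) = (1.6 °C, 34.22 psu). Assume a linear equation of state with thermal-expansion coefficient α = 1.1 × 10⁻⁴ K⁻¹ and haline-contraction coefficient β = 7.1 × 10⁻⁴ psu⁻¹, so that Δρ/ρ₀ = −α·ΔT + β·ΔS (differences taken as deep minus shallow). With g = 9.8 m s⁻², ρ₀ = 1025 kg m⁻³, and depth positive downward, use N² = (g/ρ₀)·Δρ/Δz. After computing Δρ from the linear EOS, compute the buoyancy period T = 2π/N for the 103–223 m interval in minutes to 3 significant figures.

37.8 min

ΔT = +1.6 K, ΔS = +0.38 psu (deep − shallow).
Δρ/ρ₀ = −αΔT + βΔS = -1.76 × 10⁻⁴ + 2.698 × 10⁻⁴ = 9.38 × 10⁻⁵, so Δρ ≈ 0.09614 kg m⁻³.
N² = (g/ρ₀)·Δρ/Δz = g·(Δρ/ρ₀)/Δz = 9.8 × 9.38 × 10⁻⁵ / 120 = 7.6603 × 10⁻⁶ s⁻².
N = √(7.6603 × 10⁻⁶) = 2.7677 × 10⁻³ rad s⁻¹ → T = 2π/N = 2.2702 × 10³ s = 37.837 min ≈ 37.8 min.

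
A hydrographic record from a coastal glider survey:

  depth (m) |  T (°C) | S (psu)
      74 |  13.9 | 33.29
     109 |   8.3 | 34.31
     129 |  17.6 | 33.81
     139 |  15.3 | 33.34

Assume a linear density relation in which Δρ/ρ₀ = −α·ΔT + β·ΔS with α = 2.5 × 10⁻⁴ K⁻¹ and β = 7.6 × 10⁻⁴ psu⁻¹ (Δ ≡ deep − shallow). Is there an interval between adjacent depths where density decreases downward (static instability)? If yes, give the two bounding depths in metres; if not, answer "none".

Evaluate Δρ/ρ₀ = −αΔT + βΔS across each adjacent pair:
  74–109 m: −αΔT+βΔS = −(2.5 × 10⁻⁴)(-5.6)+(7.6 × 10⁻⁴)(+1.02) = 2.2 × 10⁻³ → stable
  109–129 m: −αΔT+βΔS = −(2.5 × 10⁻⁴)(+9.3)+(7.6 × 10⁻⁴)(-0.50) = -2.7 × 10⁻³ → UNSTABLE
  129–139 m: −αΔT+βΔS = −(2.5 × 10⁻⁴)(-2.3)+(7.6 × 10⁻⁴)(-0.47) = 2.2 × 10⁻⁴ → stable
The 109–129 m interval has Δρ < 0: lighter water underlies denser water.

109–129 m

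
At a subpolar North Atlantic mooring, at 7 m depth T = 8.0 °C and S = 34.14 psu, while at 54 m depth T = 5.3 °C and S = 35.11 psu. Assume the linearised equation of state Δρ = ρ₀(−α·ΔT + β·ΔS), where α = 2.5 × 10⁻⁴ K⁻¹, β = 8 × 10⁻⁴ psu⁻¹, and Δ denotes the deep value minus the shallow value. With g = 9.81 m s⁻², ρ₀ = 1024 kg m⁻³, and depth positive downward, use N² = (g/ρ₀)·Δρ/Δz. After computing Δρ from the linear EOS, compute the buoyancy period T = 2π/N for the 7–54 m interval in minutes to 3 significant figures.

ΔT = -2.7 K, ΔS = +0.97 psu (deep − shallow).
Δρ/ρ₀ = −αΔT + βΔS = 6.75 × 10⁻⁴ + 7.76 × 10⁻⁴ = 1.451 × 10⁻³, so Δρ ≈ 1.486 kg m⁻³.
N² = (g/ρ₀)·Δρ/Δz = g·(Δρ/ρ₀)/Δz = 9.81 × 1.451 × 10⁻³ / 47 = 3.0286 × 10⁻⁴ s⁻².
N = √(3.0286 × 10⁻⁴) = 0.017403 rad s⁻¹ → T = 2π/N = 361.04 s = 6.0173 min ≈ 6.02 min.

6.02 min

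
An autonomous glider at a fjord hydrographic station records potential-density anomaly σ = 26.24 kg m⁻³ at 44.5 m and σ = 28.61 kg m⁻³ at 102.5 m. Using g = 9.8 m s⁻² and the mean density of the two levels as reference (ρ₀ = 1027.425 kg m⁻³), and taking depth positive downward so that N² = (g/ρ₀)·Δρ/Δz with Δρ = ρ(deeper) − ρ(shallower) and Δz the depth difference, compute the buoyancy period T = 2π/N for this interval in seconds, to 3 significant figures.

318 s

Δρ = 1028.61 − 1026.24 = 2.37 kg m⁻³ over Δz = 102.5 − 44.5 = 58 m.
N² = (9.8/1027.425) × (2.37/58) = 3.8976 × 10⁻⁴ s⁻².
N = √(3.8976 × 10⁻⁴) = 0.019742 rad s⁻¹, so T = 2π/N = 318.26 s ≈ 318 s.
Since Δρ > 0 the layer is stably stratified.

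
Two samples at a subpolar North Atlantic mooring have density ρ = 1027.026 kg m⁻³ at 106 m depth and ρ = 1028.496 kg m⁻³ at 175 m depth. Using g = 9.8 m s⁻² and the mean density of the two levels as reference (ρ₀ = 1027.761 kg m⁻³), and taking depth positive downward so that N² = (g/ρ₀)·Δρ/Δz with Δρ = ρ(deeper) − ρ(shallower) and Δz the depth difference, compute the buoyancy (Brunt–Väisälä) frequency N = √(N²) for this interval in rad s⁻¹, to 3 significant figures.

Δρ = 1028.496 − 1027.026 = 1.470 kg m⁻³ over Δz = 175 − 106 = 69 m.
N² = (9.8/1027.761) × (1.470/69) = 2.0314 × 10⁻⁴ s⁻².
N = √(2.0314 × 10⁻⁴) = 0.014253 rad s⁻¹ ≈ 0.0143 rad s⁻¹.
N² > 0, so the interval is statically stable.

0.0143 rad s⁻¹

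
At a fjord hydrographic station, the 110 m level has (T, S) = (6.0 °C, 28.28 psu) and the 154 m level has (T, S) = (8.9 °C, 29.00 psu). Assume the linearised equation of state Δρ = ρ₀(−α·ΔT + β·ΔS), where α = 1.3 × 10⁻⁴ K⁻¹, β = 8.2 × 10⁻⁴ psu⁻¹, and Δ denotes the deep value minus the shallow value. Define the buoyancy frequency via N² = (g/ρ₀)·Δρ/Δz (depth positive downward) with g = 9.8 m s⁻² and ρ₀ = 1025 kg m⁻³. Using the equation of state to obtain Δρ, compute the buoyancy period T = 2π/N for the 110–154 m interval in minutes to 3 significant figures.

15.2 min

ΔT = +2.9 K, ΔS = +0.72 psu (deep − shallow).
Δρ/ρ₀ = −αΔT + βΔS = -3.77 × 10⁻⁴ + 5.904 × 10⁻⁴ = 2.134 × 10⁻⁴, so Δρ ≈ 0.2187 kg m⁻³.
N² = (g/ρ₀)·Δρ/Δz = g·(Δρ/ρ₀)/Δz = 9.8 × 2.134 × 10⁻⁴ / 44 = 4.7530 × 10⁻⁵ s⁻².
N = √(4.7530 × 10⁻⁵) = 6.8942 × 10⁻³ rad s⁻¹ → T = 2π/N = 911.37 s = 15.190 min ≈ 15.2 min.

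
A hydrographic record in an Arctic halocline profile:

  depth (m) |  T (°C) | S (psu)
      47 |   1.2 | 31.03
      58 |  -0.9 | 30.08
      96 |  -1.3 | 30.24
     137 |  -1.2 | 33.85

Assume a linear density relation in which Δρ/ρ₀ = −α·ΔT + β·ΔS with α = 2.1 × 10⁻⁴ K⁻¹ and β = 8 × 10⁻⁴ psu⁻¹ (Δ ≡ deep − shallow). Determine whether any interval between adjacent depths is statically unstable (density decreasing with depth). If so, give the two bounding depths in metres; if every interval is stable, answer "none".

47–58 m

Evaluate Δρ/ρ₀ = −αΔT + βΔS across each adjacent pair:
  47–58 m: −αΔT+βΔS = −(2.1 × 10⁻⁴)(-2.1)+(8 × 10⁻⁴)(-0.95) = -3.2 × 10⁻⁴ → UNSTABLE
  58–96 m: −αΔT+βΔS = −(2.1 × 10⁻⁴)(-0.4)+(8 × 10⁻⁴)(+0.16) = 2.1 × 10⁻⁴ → stable
  96–137 m: −αΔT+βΔS = −(2.1 × 10⁻⁴)(+0.1)+(8 × 10⁻⁴)(+3.61) = 2.9 × 10⁻³ → stable
The 47–58 m interval has Δρ < 0: lighter water underlies denser water.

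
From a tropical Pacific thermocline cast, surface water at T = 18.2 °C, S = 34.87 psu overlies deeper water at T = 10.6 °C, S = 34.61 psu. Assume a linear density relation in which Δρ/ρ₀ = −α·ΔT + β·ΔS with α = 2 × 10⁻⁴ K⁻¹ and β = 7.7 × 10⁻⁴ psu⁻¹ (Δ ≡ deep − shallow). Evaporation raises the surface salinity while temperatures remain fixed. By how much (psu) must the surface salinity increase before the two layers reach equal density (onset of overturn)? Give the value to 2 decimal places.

Neutral buoyancy requires −α(T_deep − T_surf) + β(S_deep − S_surf′) = 0.
S_surf′ = S_deep − (α/β)·ΔT = 34.61 − (2 × 10⁻⁴/7.7 × 10⁻⁴)·(-7.6) = 36.5840 psu.
Increase required: 36.5840 − 34.87 = 1.7140 psu.

1.71 psu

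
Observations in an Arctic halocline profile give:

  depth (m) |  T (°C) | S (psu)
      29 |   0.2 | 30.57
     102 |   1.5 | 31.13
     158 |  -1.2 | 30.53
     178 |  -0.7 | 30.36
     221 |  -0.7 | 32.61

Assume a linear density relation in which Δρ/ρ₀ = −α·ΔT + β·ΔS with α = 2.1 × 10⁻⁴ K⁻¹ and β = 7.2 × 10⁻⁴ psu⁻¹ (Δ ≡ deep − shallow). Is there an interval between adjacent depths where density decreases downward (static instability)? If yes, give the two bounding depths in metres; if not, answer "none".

Evaluate Δρ/ρ₀ = −αΔT + βΔS across each adjacent pair:
  29–102 m: −αΔT+βΔS = −(2.1 × 10⁻⁴)(+1.3)+(7.2 × 10⁻⁴)(+0.56) = 1.3 × 10⁻⁴ → stable
  102–158 m: −αΔT+βΔS = −(2.1 × 10⁻⁴)(-2.7)+(7.2 × 10⁻⁴)(-0.60) = 1.3 × 10⁻⁴ → stable
  158–178 m: −αΔT+βΔS = −(2.1 × 10⁻⁴)(+0.5)+(7.2 × 10⁻⁴)(-0.17) = -2.3 × 10⁻⁴ → UNSTABLE
  178–221 m: −αΔT+βΔS = −(2.1 × 10⁻⁴)(+0.0)+(7.2 × 10⁻⁴)(+2.25) = 1.6 × 10⁻³ → stable
The 158–178 m interval has Δρ < 0: lighter water underlies denser water.

158–178 m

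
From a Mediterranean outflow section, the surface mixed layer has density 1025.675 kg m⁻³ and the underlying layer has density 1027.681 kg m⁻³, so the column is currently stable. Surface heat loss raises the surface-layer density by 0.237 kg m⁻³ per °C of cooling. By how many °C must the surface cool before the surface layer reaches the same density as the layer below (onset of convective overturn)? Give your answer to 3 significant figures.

Density deficit of the surface layer: 1027.681 − 1025.675 = 2.006 kg m⁻³.
Required change = 2.006 / 0.237 = 8.46 °C.

8.46 °C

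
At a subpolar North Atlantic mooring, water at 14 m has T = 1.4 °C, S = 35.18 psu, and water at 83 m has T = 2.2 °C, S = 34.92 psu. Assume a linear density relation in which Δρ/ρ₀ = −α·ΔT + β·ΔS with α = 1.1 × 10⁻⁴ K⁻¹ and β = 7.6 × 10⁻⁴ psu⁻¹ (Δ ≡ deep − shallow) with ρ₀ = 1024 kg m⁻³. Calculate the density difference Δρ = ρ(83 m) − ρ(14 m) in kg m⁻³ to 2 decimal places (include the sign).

ΔT = +0.8 K, ΔS = -0.26 psu (deep − shallow).
Δρ/ρ₀ = −(1.1 × 10⁻⁴)(+0.8) + (7.6 × 10⁻⁴)(-0.26) = -2.856 × 10⁻⁴.
Δρ = 1024 × (-2.856 × 10⁻⁴) = -0.29 kg m⁻³.
Negative Δρ: lighter below, statically unstable.

-0.29 kg m⁻³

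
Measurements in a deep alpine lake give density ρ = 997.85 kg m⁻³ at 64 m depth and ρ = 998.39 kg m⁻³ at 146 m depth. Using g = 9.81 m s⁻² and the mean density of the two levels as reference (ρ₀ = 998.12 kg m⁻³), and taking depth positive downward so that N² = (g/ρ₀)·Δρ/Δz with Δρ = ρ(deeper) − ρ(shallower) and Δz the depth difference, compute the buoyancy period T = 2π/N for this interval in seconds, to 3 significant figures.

Δρ = 998.39 − 997.85 = 0.54 kg m⁻³ over Δz = 146 − 64 = 82 m.
N² = (9.81/998.12) × (0.54/82) = 6.4724 × 10⁻⁵ s⁻².
N = √(6.4724 × 10⁻⁵) = 8.0451 × 10⁻³ rad s⁻¹, so T = 2π/N = 781.00 s ≈ 781 s.

781 s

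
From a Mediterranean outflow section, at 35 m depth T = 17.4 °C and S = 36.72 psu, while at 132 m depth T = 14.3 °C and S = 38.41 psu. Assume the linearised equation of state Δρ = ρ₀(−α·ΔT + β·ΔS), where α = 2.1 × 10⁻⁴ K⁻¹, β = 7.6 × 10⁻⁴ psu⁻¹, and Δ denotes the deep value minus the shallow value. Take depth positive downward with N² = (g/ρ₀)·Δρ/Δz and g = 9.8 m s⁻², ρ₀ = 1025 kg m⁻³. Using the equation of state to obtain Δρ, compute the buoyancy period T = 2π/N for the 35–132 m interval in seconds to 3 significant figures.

ΔT = -3.1 K, ΔS = +1.69 psu (deep − shallow).
Δρ/ρ₀ = −αΔT + βΔS = 6.51 × 10⁻⁴ + 1.2844 × 10⁻³ = 1.9354 × 10⁻³, so Δρ ≈ 1.984 kg m⁻³.
N² = (g/ρ₀)·Δρ/Δz = g·(Δρ/ρ₀)/Δz = 9.8 × 1.9354 × 10⁻³ / 97 = 1.9554 × 10⁻⁴ s⁻².
N = √(1.9554 × 10⁻⁴) = 0.013984 rad s⁻¹ → T = 2π/N = 449.31 s ≈ 449 s.

449 s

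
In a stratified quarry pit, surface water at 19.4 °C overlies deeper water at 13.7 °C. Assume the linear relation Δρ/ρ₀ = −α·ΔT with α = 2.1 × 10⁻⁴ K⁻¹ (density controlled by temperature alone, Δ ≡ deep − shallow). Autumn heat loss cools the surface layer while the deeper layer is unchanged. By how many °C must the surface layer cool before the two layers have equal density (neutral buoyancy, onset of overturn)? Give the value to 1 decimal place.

With temperature the only control, equal density requires T_surf′ = T_deep.
T_surf′ = 13.7 °C.
Cooling required: 19.4 − 13.7 = 5.7 °C.

5.7 °C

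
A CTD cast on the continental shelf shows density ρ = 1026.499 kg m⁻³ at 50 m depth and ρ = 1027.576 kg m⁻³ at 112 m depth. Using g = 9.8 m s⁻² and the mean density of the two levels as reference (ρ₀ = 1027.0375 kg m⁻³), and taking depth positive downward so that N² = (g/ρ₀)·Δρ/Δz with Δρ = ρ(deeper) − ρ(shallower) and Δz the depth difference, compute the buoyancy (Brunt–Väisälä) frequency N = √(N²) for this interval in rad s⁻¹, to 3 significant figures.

Δρ = 1027.576 − 1026.499 = 1.077 kg m⁻³ over Δz = 112 − 50 = 62 m.
N² = (9.8/1027.0375) × (1.077/62) = 1.6575 × 10⁻⁴ s⁻².
N = √(1.6575 × 10⁻⁴) = 0.012874 rad s⁻¹ ≈ 0.0129 rad s⁻¹.
A positive N² confirms static stability across the interval.

0.0129 rad s⁻¹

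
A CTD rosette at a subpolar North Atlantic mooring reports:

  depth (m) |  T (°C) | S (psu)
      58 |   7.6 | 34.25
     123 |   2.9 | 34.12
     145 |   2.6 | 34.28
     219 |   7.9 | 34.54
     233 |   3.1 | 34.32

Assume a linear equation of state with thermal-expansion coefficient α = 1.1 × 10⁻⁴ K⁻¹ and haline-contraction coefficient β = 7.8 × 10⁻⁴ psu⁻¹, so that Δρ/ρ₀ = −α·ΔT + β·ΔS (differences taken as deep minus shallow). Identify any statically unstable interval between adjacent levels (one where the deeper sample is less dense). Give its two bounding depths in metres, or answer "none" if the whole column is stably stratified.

Evaluate Δρ/ρ₀ = −αΔT + βΔS across each adjacent pair:
  58–123 m: −αΔT+βΔS = −(1.1 × 10⁻⁴)(-4.7)+(7.8 × 10⁻⁴)(-0.13) = 4.2 × 10⁻⁴ → stable
  123–145 m: −αΔT+βΔS = −(1.1 × 10⁻⁴)(-0.3)+(7.8 × 10⁻⁴)(+0.16) = 1.6 × 10⁻⁴ → stable
  145–219 m: −αΔT+βΔS = −(1.1 × 10⁻⁴)(+5.3)+(7.8 × 10⁻⁴)(+0.26) = -3.8 × 10⁻⁴ → UNSTABLE
  219–233 m: −αΔT+βΔS = −(1.1 × 10⁻⁴)(-4.8)+(7.8 × 10⁻⁴)(-0.22) = 3.6 × 10⁻⁴ → stable
The 145–219 m interval has Δρ < 0: lighter water underlies denser water.

145–219 m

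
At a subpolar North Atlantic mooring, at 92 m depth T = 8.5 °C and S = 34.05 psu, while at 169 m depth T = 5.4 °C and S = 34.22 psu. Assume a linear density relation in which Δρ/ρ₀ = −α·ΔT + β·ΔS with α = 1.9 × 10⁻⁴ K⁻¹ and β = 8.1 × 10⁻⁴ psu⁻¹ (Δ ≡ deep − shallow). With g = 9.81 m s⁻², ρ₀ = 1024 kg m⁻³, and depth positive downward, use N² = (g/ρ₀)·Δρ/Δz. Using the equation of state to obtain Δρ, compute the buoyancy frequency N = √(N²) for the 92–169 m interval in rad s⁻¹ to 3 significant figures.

ΔT = -3.1 K, ΔS = +0.17 psu (deep − shallow).
Δρ/ρ₀ = −αΔT + βΔS = 5.89 × 10⁻⁴ + 1.377 × 10⁻⁴ = 7.267 × 10⁻⁴, so Δρ ≈ 0.7441 kg m⁻³.
N² = (g/ρ₀)·Δρ/Δz = g·(Δρ/ρ₀)/Δz = 9.81 × 7.267 × 10⁻⁴ / 77 = 9.2583 × 10⁻⁵ s⁻².
N = √(9.2583 × 10⁻⁵) = 9.6220 × 10⁻³ rad s⁻¹ ≈ 9.62 × 10⁻³ rad s⁻¹.

9.62 × 10⁻³ rad s⁻¹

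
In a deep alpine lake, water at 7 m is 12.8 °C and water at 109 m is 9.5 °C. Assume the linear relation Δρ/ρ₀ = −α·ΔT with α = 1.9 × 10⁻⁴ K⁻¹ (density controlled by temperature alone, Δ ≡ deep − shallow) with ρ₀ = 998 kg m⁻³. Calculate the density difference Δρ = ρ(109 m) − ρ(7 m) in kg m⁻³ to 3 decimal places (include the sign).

ΔT = -3.3 K, Δρ/ρ₀ = −αΔT = 6.27 × 10⁻⁴.
Δρ = 998 × (6.27 × 10⁻⁴) = +0.626 kg m⁻³.
Positive Δρ: denser below, stable.

+0.626 kg m⁻³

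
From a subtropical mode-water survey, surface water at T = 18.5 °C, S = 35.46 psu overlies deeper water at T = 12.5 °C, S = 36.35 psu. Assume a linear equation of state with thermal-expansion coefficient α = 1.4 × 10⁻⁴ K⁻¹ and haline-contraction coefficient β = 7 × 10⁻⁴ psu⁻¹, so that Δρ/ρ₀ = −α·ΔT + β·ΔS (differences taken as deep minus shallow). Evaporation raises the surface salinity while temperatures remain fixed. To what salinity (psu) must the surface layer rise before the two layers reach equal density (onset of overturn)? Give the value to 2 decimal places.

Neutral buoyancy requires −α(T_deep − T_surf) + β(S_deep − S_surf′) = 0.
S_surf′ = S_deep − (α/β)·ΔT = 36.35 − (1.4 × 10⁻⁴/7 × 10⁻⁴)·(-6.0) = 37.5500 psu.
Increase required: 37.5500 − 35.46 = 2.0900 psu.

37.55 psu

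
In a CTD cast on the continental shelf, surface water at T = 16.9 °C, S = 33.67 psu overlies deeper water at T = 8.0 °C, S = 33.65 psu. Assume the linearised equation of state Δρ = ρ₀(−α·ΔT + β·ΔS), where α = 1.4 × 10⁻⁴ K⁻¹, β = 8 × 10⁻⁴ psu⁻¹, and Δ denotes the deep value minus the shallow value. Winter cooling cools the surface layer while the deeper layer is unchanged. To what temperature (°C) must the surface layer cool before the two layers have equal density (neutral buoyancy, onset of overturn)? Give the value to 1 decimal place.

8.1 °C

Neutral buoyancy requires Δρ = 0, i.e. −α(T_deep − T_surf′) + β(S_deep − S_surf) = 0.
T_surf′ = T_deep − (β/α)·ΔS = 8.0 − (8 × 10⁻⁴/1.4 × 10⁻⁴)·(-0.02) = 8.114 °C.
Cooling required: 16.9 − (8.114) = 8.786 °C.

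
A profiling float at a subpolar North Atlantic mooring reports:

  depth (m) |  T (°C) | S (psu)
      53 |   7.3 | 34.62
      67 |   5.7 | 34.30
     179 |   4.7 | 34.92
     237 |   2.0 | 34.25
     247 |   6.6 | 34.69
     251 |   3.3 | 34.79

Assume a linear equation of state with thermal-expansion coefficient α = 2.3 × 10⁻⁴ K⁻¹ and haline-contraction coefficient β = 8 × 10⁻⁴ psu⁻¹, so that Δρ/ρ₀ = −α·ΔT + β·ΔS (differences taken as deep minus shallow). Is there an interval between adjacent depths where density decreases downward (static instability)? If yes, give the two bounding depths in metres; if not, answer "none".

Evaluate Δρ/ρ₀ = −αΔT + βΔS across each adjacent pair:
  53–67 m: −αΔT+βΔS = −(2.3 × 10⁻⁴)(-1.6)+(8 × 10⁻⁴)(-0.32) = 1.1 × 10⁻⁴ → stable
  67–179 m: −αΔT+βΔS = −(2.3 × 10⁻⁴)(-1.0)+(8 × 10⁻⁴)(+0.62) = 7.3 × 10⁻⁴ → stable
  179–237 m: −αΔT+βΔS = −(2.3 × 10⁻⁴)(-2.7)+(8 × 10⁻⁴)(-0.67) = 8.5 × 10⁻⁵ → stable
  237–247 m: −αΔT+βΔS = −(2.3 × 10⁻⁴)(+4.6)+(8 × 10⁻⁴)(+0.44) = -7.1 × 10⁻⁴ → UNSTABLE
  247–251 m: −αΔT+βΔS = −(2.3 × 10⁻⁴)(-3.3)+(8 × 10⁻⁴)(+0.10) = 8.4 × 10⁻⁴ → stable
The 237–247 m interval has Δρ < 0: lighter water underlies denser water.

237–247 m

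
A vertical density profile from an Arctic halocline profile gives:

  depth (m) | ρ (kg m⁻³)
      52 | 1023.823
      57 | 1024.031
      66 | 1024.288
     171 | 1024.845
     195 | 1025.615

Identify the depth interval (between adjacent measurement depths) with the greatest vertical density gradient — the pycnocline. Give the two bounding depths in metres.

Compute the density gradient over each adjacent pair:
  52–57 m: Δρ/Δz = 0.208/5 = 0.042 kg m⁻⁴
  57–66 m: Δρ/Δz = 0.257/9 = 0.029 kg m⁻⁴
  66–171 m: Δρ/Δz = 0.557/105 = 5.3 × 10⁻³ kg m⁻⁴
  171–195 m: Δρ/Δz = 0.770/24 = 0.032 kg m⁻⁴
The largest gradient is in the 52–57 m interval — the pycnocline.

52–57 m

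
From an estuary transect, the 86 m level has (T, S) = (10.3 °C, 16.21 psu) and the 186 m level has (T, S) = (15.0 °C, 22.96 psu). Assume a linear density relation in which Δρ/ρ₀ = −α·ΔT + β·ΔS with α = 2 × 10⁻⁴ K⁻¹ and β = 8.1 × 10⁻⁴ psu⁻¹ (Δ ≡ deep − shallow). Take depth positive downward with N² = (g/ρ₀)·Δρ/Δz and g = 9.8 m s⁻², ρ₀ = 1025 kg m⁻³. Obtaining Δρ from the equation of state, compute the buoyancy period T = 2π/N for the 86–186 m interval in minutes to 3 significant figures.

4.97 min

ΔT = +4.7 K, ΔS = +6.75 psu (deep − shallow).
Δρ/ρ₀ = −αΔT + βΔS = -9.40 × 10⁻⁴ + 5.4675 × 10⁻³ = 4.5275 × 10⁻³, so Δρ ≈ 4.641 kg m⁻³.
N² = (g/ρ₀)·Δρ/Δz = g·(Δρ/ρ₀)/Δz = 9.8 × 4.5275 × 10⁻³ / 100 = 4.4370 × 10⁻⁴ s⁻².
N = √(4.4370 × 10⁻⁴) = 0.021064 rad s⁻¹ → T = 2π/N = 298.29 s = 4.9715 min ≈ 4.97 min.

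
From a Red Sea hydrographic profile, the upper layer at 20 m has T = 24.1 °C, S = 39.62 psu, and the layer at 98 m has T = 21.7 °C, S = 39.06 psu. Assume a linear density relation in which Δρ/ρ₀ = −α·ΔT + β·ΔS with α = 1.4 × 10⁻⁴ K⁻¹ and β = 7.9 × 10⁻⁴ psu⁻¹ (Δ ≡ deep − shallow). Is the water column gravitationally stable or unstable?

unstable

ΔT = 21.7 − 24.1 = -2.4 K and ΔS = 39.06 − 39.62 = -0.56 psu (deep − shallow).
−αΔT = 3.36 × 10⁻⁴; βΔS = -4.424 × 10⁻⁴; sum Δρ/ρ₀ = -1.064 × 10⁻⁴.
Δρ/ρ₀ < 0, so Δρ < 0: deeper water is lighter → statically unstable; the column would overturn.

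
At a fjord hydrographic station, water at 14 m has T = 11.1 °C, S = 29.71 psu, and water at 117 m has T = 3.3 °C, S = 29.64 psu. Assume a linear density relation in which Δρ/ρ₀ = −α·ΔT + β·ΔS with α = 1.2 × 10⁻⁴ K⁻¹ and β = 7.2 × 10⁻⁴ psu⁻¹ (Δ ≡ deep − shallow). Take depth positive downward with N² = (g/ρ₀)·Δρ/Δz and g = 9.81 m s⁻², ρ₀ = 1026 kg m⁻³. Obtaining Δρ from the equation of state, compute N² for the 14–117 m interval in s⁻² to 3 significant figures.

8.43 × 10⁻⁵ s⁻²

ΔT = -7.8 K, ΔS = -0.07 psu (deep − shallow).
Δρ/ρ₀ = −αΔT + βΔS = 9.36 × 10⁻⁴ − 5.04 × 10⁻⁵ = 8.856 × 10⁻⁴, so Δρ ≈ 0.9086 kg m⁻³.
N² = (g/ρ₀)·Δρ/Δz = g·(Δρ/ρ₀)/Δz = 9.81 × 8.856 × 10⁻⁴ / 103 = 8.4347 × 10⁻⁵ s⁻² ≈ 8.43 × 10⁻⁵ s⁻².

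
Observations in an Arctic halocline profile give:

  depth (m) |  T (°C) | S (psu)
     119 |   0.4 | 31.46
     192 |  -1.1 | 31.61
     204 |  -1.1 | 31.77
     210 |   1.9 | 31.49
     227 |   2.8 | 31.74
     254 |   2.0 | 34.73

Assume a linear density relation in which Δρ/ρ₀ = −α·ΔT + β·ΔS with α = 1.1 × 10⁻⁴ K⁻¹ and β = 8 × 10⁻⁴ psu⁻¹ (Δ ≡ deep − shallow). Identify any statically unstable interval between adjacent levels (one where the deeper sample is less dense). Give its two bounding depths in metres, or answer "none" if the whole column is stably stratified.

204–210 m

Evaluate Δρ/ρ₀ = −αΔT + βΔS across each adjacent pair:
  119–192 m: −αΔT+βΔS = −(1.1 × 10⁻⁴)(-1.5)+(8 × 10⁻⁴)(+0.15) = 2.8 × 10⁻⁴ → stable
  192–204 m: −αΔT+βΔS = −(1.1 × 10⁻⁴)(+0.0)+(8 × 10⁻⁴)(+0.16) = 1.3 × 10⁻⁴ → stable
  204–210 m: −αΔT+βΔS = −(1.1 × 10⁻⁴)(+3.0)+(8 × 10⁻⁴)(-0.28) = -5.5 × 10⁻⁴ → UNSTABLE
  210–227 m: −αΔT+βΔS = −(1.1 × 10⁻⁴)(+0.9)+(8 × 10⁻⁴)(+0.25) = 1.0 × 10⁻⁴ → stable
  227–254 m: −αΔT+βΔS = −(1.1 × 10⁻⁴)(-0.8)+(8 × 10⁻⁴)(+2.99) = 2.5 × 10⁻³ → stable
The 204–210 m interval has Δρ < 0: lighter water underlies denser water.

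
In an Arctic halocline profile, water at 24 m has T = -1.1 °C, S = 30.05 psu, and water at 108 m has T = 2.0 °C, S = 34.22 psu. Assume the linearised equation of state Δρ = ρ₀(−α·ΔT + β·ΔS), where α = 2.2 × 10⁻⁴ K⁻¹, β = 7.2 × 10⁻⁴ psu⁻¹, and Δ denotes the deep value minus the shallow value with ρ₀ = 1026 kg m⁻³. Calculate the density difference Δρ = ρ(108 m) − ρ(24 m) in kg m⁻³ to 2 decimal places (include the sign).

ΔT = +3.1 K, ΔS = +4.17 psu (deep − shallow).
Δρ/ρ₀ = −(2.2 × 10⁻⁴)(+3.1) + (7.2 × 10⁻⁴)(+4.17) = 2.3204 × 10⁻³.
Δρ = 1026 × (2.3204 × 10⁻³) = +2.38 kg m⁻³.
Positive Δρ: denser below, stable.

+2.38 kg m⁻³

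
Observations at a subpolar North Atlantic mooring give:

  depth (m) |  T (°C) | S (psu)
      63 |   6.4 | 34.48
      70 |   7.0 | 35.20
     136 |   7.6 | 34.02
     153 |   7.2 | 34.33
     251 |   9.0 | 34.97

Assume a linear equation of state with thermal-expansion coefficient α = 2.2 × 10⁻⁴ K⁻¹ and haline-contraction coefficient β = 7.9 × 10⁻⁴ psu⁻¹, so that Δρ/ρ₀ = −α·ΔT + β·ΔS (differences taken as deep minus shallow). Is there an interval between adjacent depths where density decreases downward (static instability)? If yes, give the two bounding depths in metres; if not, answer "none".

70–136 m

Evaluate Δρ/ρ₀ = −αΔT + βΔS across each adjacent pair:
  63–70 m: −αΔT+βΔS = −(2.2 × 10⁻⁴)(+0.6)+(7.9 × 10⁻⁴)(+0.72) = 4.4 × 10⁻⁴ → stable
  70–136 m: −αΔT+βΔS = −(2.2 × 10⁻⁴)(+0.6)+(7.9 × 10⁻⁴)(-1.18) = -1.1 × 10⁻³ → UNSTABLE
  136–153 m: −αΔT+βΔS = −(2.2 × 10⁻⁴)(-0.4)+(7.9 × 10⁻⁴)(+0.31) = 3.3 × 10⁻⁴ → stable
  153–251 m: −αΔT+βΔS = −(2.2 × 10⁻⁴)(+1.8)+(7.9 × 10⁻⁴)(+0.64) = 1.1 × 10⁻⁴ → stable
The 70–136 m interval has Δρ < 0: lighter water underlies denser water.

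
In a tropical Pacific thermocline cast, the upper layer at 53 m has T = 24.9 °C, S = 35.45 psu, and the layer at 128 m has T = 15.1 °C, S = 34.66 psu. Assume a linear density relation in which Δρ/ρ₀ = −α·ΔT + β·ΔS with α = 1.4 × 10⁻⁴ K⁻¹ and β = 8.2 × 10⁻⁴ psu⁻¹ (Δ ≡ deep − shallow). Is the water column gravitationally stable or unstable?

ΔT = 15.1 − 24.9 = -9.8 K and ΔS = 34.66 − 35.45 = -0.79 psu (deep − shallow).
−αΔT = 1.372 × 10⁻³; βΔS = -6.478 × 10⁻⁴; sum Δρ/ρ₀ = 7.242 × 10⁻⁴.
Δρ/ρ₀ > 0, so Δρ > 0: deeper water is denser → statically stable.

stable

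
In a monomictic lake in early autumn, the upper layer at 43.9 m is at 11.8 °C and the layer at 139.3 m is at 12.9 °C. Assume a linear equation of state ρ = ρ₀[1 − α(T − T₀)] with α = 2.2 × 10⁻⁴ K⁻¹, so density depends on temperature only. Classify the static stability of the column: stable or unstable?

ΔT = 12.9 − 11.8 = +1.1 K, so Δρ/ρ₀ = −αΔT = -2.42 × 10⁻⁴.
Δρ/ρ₀ < 0, so Δρ < 0: deeper water is lighter → statically unstable; the column would overturn.

unstable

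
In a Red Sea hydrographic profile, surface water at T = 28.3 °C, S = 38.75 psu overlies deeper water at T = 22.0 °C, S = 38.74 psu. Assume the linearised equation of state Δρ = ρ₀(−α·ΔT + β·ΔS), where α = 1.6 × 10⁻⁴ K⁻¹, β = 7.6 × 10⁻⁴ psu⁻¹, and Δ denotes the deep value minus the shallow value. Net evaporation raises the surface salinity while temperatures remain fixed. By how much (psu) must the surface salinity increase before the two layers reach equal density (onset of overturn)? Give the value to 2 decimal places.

1.32 psu

Neutral buoyancy requires −α(T_deep − T_surf) + β(S_deep − S_surf′) = 0.
S_surf′ = S_deep − (α/β)·ΔT = 38.74 − (1.6 × 10⁻⁴/7.6 × 10⁻⁴)·(-6.3) = 40.0663 psu.
Increase required: 40.0663 − 38.75 = 1.3163 psu.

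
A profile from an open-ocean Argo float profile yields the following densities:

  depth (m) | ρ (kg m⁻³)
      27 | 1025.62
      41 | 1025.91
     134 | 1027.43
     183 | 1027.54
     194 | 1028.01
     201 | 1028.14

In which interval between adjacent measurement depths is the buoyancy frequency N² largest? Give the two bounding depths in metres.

183–194 m

Compute the density gradient over each adjacent pair:
  27–41 m: Δρ/Δz = 0.29/14 = 0.021 kg m⁻⁴
  41–134 m: Δρ/Δz = 1.52/93 = 0.016 kg m⁻⁴
  134–183 m: Δρ/Δz = 0.11/49 = 2.2 × 10⁻³ kg m⁻⁴
  183–194 m: Δρ/Δz = 0.47/11 = 0.043 kg m⁻⁴
  194–201 m: Δρ/Δz = 0.13/7 = 0.019 kg m⁻⁴
The largest gradient is in the 183–194 m interval — the pycnocline.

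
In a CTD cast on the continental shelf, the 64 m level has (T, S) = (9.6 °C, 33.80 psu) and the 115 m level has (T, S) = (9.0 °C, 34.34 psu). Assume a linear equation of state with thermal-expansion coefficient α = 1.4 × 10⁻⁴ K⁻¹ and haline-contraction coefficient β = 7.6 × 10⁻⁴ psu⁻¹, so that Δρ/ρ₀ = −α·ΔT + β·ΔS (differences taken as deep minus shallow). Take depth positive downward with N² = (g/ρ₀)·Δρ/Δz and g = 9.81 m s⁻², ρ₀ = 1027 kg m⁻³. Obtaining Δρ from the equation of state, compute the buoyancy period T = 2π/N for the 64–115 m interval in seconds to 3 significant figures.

644 s

ΔT = -0.6 K, ΔS = +0.54 psu (deep − shallow).
Δρ/ρ₀ = −αΔT + βΔS = 8.40 × 10⁻⁵ + 4.104 × 10⁻⁴ = 4.944 × 10⁻⁴, so Δρ ≈ 0.5077 kg m⁻³.
N² = (g/ρ₀)·Δρ/Δz = g·(Δρ/ρ₀)/Δz = 9.81 × 4.944 × 10⁻⁴ / 51 = 9.5099 × 10⁻⁵ s⁻².
N = √(9.5099 × 10⁻⁵) = 9.7519 × 10⁻³ rad s⁻¹ → T = 2π/N = 644.30 s ≈ 644 s.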